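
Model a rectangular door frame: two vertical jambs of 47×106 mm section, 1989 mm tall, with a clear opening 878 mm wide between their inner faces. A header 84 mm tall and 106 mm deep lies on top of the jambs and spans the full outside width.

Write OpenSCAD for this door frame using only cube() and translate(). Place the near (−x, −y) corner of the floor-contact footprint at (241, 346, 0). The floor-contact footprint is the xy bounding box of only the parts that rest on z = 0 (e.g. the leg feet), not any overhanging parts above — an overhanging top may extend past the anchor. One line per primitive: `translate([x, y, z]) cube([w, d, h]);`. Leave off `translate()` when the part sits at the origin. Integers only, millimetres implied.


translate([241, 346, 0]) cube([47, 106, 1989]);
translate([1166, 346, 0]) cube([47, 106, 1989]);
translate([241, 346, 1989]) cube([972, 106, 84]);


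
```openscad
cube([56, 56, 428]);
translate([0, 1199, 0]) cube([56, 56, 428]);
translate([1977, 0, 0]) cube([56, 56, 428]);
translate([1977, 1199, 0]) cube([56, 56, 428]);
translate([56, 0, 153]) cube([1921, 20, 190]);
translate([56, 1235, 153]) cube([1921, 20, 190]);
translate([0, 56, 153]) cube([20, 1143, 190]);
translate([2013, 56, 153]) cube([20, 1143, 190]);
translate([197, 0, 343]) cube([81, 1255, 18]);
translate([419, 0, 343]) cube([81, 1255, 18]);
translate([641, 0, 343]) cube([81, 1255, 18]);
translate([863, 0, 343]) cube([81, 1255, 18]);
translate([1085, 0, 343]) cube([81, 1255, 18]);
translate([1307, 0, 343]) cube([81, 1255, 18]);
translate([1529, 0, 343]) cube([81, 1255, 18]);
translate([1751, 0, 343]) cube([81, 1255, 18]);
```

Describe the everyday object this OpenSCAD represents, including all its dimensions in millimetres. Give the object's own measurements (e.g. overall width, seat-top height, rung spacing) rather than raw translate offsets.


A bed frame 2033 mm long (x) by 1255 mm wide (y). Four 56×56 mm corner posts, 428 mm tall, at the corners of the footprint. Four rails of 20 mm thickness and 190 mm height run between adjacent posts with their undersides at z = 153 mm, their outer faces flush with the outside of the frame (the two x-running rails run between the posts' inner faces; the two y-running rails run between the posts' inner faces). 8 slats, each 81 mm wide (x) and 18 mm thick, lie across the top of the two x-running rails, running the full 1255 mm width of the frame in y; along x they sit between the end posts with a 141 mm gap after the −x posts and between neighbouring slats, leaving 145 mm before the +x posts.


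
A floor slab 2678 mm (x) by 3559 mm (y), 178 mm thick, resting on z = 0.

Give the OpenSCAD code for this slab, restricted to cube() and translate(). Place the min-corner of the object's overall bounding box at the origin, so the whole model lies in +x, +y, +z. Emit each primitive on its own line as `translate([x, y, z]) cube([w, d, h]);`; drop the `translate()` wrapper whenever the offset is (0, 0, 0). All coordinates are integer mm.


cube([2678, 3559, 178]);


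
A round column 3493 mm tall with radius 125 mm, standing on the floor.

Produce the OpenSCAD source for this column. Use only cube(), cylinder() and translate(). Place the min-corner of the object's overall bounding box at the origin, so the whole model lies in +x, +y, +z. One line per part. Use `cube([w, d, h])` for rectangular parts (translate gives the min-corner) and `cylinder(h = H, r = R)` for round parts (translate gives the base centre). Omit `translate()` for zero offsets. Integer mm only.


translate([125, 125, 0]) cylinder(h = 3493, r = 125);


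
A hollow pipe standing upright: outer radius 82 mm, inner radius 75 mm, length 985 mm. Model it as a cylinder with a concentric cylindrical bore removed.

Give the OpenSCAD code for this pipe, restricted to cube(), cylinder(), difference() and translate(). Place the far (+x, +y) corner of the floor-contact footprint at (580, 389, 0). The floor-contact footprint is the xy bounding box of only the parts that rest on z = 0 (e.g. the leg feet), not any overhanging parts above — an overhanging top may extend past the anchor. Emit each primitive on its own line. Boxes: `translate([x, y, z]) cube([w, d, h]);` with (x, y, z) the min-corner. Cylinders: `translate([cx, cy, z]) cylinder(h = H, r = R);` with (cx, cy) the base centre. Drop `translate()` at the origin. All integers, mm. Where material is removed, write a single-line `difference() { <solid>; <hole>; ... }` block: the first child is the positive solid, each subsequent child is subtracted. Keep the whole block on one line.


difference() { translate([498, 307, 0]) cylinder(h = 985, r = 82); translate([498, 307, 0]) cylinder(h = 985, r = 75); }


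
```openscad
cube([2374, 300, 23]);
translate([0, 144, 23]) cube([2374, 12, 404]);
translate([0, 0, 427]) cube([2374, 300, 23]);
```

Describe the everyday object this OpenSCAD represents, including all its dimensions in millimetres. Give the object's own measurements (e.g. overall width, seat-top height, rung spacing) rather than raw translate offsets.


An I-beam lying along x, 2374 mm long. Overall section height 450 mm. Two flanges 300 mm wide (y) and 23 mm thick, one on the floor and one at the top; a web 12 mm thick runs between them, centred on the flange width.


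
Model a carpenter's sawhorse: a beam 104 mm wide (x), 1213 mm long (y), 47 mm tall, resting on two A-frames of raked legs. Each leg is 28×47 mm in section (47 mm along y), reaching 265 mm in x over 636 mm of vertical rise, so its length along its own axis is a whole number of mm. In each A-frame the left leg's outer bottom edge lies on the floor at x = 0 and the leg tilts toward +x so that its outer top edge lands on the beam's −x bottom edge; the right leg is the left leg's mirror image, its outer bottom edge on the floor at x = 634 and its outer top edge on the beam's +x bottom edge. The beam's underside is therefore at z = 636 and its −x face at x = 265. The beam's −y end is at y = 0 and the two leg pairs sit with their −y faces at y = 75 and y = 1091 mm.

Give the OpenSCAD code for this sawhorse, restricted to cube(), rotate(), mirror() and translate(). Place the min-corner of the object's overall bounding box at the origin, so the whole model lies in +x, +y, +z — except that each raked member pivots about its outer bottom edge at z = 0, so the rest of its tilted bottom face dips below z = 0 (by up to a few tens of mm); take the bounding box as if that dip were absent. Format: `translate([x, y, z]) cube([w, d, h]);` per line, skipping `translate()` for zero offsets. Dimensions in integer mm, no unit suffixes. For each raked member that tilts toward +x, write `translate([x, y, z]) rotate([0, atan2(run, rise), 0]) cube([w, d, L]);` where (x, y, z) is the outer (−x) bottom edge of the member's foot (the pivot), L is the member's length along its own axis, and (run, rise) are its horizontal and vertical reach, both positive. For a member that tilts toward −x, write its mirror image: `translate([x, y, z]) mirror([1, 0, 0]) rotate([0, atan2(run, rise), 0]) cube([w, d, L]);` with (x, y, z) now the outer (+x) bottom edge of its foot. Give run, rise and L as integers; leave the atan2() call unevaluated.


translate([265, 0, 636]) cube([104, 1213, 47]);
translate([0, 75, 0]) rotate([0, atan2(265, 636), 0]) cube([28, 47, 689]);
translate([634, 75, 0]) mirror([1, 0, 0]) rotate([0, atan2(265, 636), 0]) cube([28, 47, 689]);
translate([0, 1091, 0]) rotate([0, atan2(265, 636), 0]) cube([28, 47, 689]);
translate([634, 1091, 0]) mirror([1, 0, 0]) rotate([0, atan2(265, 636), 0]) cube([28, 47, 689]);


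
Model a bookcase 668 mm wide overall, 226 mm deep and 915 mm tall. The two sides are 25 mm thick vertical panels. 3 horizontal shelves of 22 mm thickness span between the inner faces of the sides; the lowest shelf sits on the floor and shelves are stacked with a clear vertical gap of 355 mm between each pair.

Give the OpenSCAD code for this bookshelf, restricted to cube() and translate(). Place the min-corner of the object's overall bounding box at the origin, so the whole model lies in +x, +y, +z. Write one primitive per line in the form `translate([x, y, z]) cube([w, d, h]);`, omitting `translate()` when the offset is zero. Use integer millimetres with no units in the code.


cube([25, 226, 915]);
translate([643, 0, 0]) cube([25, 226, 915]);
translate([25, 0, 0]) cube([618, 226, 22]);
translate([25, 0, 377]) cube([618, 226, 22]);
translate([25, 0, 754]) cube([618, 226, 22]);


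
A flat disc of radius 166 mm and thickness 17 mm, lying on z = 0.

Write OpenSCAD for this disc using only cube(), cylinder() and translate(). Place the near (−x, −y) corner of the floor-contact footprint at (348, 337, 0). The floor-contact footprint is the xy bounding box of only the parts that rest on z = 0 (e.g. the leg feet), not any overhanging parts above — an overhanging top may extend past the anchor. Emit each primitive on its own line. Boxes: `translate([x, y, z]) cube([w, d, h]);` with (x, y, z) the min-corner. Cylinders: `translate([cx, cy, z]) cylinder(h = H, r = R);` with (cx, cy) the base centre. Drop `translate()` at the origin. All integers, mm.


translate([514, 503, 0]) cylinder(h = 17, r = 166);


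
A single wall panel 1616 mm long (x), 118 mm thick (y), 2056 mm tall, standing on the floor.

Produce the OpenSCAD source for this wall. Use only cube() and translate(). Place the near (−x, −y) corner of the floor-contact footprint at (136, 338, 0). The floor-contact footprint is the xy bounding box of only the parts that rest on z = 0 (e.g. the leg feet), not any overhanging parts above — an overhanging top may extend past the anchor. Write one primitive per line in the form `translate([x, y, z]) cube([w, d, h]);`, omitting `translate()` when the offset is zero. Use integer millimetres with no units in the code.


translate([136, 338, 0]) cube([1616, 118, 2056]);


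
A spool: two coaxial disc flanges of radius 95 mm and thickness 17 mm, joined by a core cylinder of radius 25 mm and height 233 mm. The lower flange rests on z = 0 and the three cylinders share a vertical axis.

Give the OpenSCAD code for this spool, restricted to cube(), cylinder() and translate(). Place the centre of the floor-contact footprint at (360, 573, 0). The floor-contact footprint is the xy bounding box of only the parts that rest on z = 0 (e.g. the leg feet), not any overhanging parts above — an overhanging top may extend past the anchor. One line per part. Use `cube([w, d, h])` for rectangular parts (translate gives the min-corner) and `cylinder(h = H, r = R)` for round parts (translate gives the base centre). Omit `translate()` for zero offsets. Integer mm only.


translate([360, 573, 0]) cylinder(h = 17, r = 95);
translate([360, 573, 17]) cylinder(h = 233, r = 25);
translate([360, 573, 250]) cylinder(h = 17, r = 95);


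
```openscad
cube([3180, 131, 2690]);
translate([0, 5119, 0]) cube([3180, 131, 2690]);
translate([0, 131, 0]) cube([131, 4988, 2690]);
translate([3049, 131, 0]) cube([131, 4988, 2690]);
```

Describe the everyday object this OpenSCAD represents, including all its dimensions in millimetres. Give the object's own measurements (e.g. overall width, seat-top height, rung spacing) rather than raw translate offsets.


The wall frame of a small rectangular building: four walls, each 2690 mm tall and 131 mm thick, enclosing a footprint 3180 mm (x) by 5250 mm (y) outside-to-outside, with no floor or roof. The front and back walls (the −y and +y sides) span the full width; the two side walls fit between them.


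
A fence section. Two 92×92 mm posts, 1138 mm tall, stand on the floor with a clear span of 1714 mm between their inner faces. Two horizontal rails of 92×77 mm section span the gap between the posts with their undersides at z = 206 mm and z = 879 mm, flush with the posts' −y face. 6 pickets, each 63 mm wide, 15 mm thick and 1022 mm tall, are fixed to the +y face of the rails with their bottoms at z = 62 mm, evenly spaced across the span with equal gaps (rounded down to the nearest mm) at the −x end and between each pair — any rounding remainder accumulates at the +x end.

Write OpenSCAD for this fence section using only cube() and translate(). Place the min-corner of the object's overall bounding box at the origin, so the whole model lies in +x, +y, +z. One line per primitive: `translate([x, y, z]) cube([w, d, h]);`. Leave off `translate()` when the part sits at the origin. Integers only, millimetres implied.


cube([92, 92, 1138]);
translate([1806, 0, 0]) cube([92, 92, 1138]);
translate([92, 0, 206]) cube([1714, 92, 77]);
translate([92, 0, 879]) cube([1714, 92, 77]);
translate([282, 92, 62]) cube([63, 15, 1022]);
translate([535, 92, 62]) cube([63, 15, 1022]);
translate([788, 92, 62]) cube([63, 15, 1022]);
translate([1041, 92, 62]) cube([63, 15, 1022]);
translate([1294, 92, 62]) cube([63, 15, 1022]);
translate([1547, 92, 62]) cube([63, 15, 1022]);


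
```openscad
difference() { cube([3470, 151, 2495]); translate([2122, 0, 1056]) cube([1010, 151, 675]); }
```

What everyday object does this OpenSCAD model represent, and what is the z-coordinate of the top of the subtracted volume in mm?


A wall with a window opening. The window head height is 1731 mm.

A wall with a rectangular opening subtracted — a window. Sill at z = 1056, opening 675 mm tall, so the head is at 1056 + 675 = 1731 mm.


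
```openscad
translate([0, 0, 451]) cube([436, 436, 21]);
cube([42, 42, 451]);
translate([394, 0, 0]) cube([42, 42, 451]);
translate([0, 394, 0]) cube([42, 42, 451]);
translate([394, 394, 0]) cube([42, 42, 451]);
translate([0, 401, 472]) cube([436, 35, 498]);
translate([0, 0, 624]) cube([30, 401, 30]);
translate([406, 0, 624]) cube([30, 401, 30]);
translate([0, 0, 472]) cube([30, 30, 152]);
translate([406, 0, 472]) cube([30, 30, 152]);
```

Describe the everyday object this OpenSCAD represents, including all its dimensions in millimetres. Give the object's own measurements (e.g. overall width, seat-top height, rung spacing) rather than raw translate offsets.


A chair. The seat is a 436×436×21 mm slab with its top at z = 472 mm, on four 42×42 mm corner legs (flush with the seat edges, standing on z = 0). A flat backrest 35 mm thick, 498 mm tall, spans the full seat width and rises from the seat top along its +y edge, rear face flush with the rear of the seat. Two armrests of 30×30 mm section run along each side from the seat's front edge to the front of the backrest, top faces 182 mm above the seat top and outer faces flush with the seat's x-edges; a 30×30 mm post under the front of each armrest stands on the seat at the front corner.


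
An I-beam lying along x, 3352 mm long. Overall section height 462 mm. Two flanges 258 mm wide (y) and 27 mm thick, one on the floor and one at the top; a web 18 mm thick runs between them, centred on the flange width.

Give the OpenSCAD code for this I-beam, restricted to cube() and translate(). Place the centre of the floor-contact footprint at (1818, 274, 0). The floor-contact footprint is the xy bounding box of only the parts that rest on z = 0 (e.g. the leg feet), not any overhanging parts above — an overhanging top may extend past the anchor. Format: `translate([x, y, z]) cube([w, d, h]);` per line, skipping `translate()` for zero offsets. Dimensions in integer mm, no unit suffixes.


translate([142, 145, 0]) cube([3352, 258, 27]);
translate([142, 265, 27]) cube([3352, 18, 408]);
translate([142, 145, 435]) cube([3352, 258, 27]);


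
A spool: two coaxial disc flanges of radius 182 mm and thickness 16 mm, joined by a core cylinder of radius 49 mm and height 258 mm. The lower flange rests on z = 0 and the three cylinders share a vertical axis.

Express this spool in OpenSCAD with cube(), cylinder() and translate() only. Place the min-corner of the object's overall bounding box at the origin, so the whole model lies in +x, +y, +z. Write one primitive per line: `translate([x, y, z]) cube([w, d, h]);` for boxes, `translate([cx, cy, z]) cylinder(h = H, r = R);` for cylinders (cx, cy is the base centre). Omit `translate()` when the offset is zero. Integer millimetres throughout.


translate([182, 182, 0]) cylinder(h = 16, r = 182);
translate([182, 182, 16]) cylinder(h = 258, r = 49);
translate([182, 182, 274]) cylinder(h = 16, r = 182);


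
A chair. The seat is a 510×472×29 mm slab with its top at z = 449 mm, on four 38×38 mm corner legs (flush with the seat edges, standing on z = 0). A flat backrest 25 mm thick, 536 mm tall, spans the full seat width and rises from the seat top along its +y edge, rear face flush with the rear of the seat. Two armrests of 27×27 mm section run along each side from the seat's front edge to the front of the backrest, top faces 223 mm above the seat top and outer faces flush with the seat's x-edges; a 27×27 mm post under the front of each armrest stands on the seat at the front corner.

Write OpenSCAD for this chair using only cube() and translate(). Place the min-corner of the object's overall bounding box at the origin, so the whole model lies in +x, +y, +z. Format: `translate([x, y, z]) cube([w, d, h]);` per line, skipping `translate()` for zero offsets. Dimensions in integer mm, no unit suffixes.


translate([0, 0, 420]) cube([510, 472, 29]);
cube([38, 38, 420]);
translate([472, 0, 0]) cube([38, 38, 420]);
translate([0, 434, 0]) cube([38, 38, 420]);
translate([472, 434, 0]) cube([38, 38, 420]);
translate([0, 447, 449]) cube([510, 25, 536]);
translate([0, 0, 645]) cube([27, 447, 27]);
translate([483, 0, 645]) cube([27, 447, 27]);
translate([0, 0, 449]) cube([27, 27, 196]);
translate([483, 0, 449]) cube([27, 27, 196]);


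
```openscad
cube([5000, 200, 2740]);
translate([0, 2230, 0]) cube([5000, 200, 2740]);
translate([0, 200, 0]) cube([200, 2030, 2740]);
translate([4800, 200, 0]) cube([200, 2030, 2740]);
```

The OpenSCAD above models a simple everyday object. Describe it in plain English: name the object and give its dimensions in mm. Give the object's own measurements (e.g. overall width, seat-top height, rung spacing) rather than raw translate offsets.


The wall frame of a small rectangular building: four walls, each 2740 mm tall and 200 mm thick, enclosing a footprint 5000 mm (x) by 2430 mm (y) outside-to-outside, with no floor or roof. The front and back walls (the −y and +y sides) span the full width; the two side walls fit between them.


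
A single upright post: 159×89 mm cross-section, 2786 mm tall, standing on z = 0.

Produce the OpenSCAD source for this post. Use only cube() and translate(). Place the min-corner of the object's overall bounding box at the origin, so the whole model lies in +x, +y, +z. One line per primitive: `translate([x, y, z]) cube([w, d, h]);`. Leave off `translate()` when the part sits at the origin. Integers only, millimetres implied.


cube([159, 89, 2786]);


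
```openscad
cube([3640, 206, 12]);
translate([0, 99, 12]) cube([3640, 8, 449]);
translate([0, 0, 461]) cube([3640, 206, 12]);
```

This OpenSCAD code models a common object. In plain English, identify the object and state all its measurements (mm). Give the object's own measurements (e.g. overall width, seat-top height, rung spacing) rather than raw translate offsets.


An I-beam lying along x, 3640 mm long. Overall section height 473 mm. Two flanges 206 mm wide (y) and 12 mm thick, one on the floor and one at the top; a web 8 mm thick runs between them, centred on the flange width.


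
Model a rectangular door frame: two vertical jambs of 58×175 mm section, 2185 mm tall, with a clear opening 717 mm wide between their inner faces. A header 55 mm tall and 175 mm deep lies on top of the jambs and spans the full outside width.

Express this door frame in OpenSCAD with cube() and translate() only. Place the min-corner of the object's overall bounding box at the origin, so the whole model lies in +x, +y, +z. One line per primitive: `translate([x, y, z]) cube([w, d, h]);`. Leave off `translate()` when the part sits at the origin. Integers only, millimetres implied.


cube([58, 175, 2185]);
translate([775, 0, 0]) cube([58, 175, 2185]);
translate([0, 0, 2185]) cube([833, 175, 55]);


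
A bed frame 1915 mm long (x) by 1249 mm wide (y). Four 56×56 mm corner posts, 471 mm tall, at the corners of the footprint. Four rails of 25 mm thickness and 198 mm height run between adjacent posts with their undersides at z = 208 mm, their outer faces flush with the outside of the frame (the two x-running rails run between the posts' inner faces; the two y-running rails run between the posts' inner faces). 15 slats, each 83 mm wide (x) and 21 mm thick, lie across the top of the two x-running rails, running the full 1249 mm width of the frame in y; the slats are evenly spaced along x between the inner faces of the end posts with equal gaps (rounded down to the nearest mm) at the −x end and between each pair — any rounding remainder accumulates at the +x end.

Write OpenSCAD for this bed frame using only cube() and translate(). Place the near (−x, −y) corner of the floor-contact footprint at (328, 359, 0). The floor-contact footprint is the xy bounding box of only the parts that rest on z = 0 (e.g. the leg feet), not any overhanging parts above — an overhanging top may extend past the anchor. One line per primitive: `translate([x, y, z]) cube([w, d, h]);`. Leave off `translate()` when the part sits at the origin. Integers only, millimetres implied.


// slat z = rail_z + rail_h = 208 + 198 = 406
// slat gap = ⌊(1803 − 15·83) / 16⌋ = 34
translate([328, 359, 0]) cube([56, 56, 471]);
translate([328, 1552, 0]) cube([56, 56, 471]);
translate([2187, 359, 0]) cube([56, 56, 471]);
translate([2187, 1552, 0]) cube([56, 56, 471]);
translate([384, 359, 208]) cube([1803, 25, 198]);
translate([384, 1583, 208]) cube([1803, 25, 198]);
translate([328, 415, 208]) cube([25, 1137, 198]);
translate([2218, 415, 208]) cube([25, 1137, 198]);
translate([418, 359, 406]) cube([83, 1249, 21]);
translate([535, 359, 406]) cube([83, 1249, 21]);
translate([652, 359, 406]) cube([83, 1249, 21]);
translate([769, 359, 406]) cube([83, 1249, 21]);
translate([886, 359, 406]) cube([83, 1249, 21]);
translate([1003, 359, 406]) cube([83, 1249, 21]);
translate([1120, 359, 406]) cube([83, 1249, 21]);
translate([1237, 359, 406]) cube([83, 1249, 21]);
translate([1354, 359, 406]) cube([83, 1249, 21]);
translate([1471, 359, 406]) cube([83, 1249, 21]);
translate([1588, 359, 406]) cube([83, 1249, 21]);
translate([1705, 359, 406]) cube([83, 1249, 21]);
translate([1822, 359, 406]) cube([83, 1249, 21]);
translate([1939, 359, 406]) cube([83, 1249, 21]);
translate([2056, 359, 406]) cube([83, 1249, 21]);


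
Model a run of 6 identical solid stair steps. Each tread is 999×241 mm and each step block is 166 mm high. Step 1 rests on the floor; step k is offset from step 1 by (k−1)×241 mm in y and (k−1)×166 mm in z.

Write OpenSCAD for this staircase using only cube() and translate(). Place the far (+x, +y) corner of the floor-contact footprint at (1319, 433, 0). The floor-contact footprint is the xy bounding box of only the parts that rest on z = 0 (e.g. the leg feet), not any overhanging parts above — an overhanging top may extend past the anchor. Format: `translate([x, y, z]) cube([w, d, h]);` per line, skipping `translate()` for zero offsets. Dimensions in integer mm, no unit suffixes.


translate([320, 192, 0]) cube([999, 241, 166]);
translate([320, 433, 166]) cube([999, 241, 166]);
translate([320, 674, 332]) cube([999, 241, 166]);
translate([320, 915, 498]) cube([999, 241, 166]);
translate([320, 1156, 664]) cube([999, 241, 166]);
translate([320, 1397, 830]) cube([999, 241, 166]);


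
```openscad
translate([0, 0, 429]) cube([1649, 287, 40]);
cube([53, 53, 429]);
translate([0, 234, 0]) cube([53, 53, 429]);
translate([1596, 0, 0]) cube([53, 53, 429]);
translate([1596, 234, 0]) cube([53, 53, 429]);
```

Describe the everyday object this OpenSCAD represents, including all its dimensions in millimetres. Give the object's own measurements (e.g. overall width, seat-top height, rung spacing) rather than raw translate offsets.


A bench: a 1649×287 mm seat slab, 40 mm thick, top at z = 469 mm, on four 53×53 mm square legs flush with the seat corners and standing on z = 0.


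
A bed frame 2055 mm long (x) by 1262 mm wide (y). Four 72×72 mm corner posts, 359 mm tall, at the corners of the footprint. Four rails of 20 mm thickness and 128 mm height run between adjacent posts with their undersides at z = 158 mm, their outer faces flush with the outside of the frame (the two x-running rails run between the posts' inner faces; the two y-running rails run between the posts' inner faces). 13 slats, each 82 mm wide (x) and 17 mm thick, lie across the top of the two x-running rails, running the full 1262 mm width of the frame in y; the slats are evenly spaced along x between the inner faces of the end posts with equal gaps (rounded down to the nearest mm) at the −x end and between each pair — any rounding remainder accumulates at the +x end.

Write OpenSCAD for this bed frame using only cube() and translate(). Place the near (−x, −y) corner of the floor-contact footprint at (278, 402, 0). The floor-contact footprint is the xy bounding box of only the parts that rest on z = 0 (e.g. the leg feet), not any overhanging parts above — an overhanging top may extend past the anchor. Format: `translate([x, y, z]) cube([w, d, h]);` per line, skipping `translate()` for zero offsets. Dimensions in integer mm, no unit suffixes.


translate([278, 402, 0]) cube([72, 72, 359]);
translate([278, 1592, 0]) cube([72, 72, 359]);
translate([2261, 402, 0]) cube([72, 72, 359]);
translate([2261, 1592, 0]) cube([72, 72, 359]);
translate([350, 402, 158]) cube([1911, 20, 128]);
translate([350, 1644, 158]) cube([1911, 20, 128]);
translate([278, 474, 158]) cube([20, 1118, 128]);
translate([2313, 474, 158]) cube([20, 1118, 128]);
translate([410, 402, 286]) cube([82, 1262, 17]);
translate([552, 402, 286]) cube([82, 1262, 17]);
translate([694, 402, 286]) cube([82, 1262, 17]);
translate([836, 402, 286]) cube([82, 1262, 17]);
translate([978, 402, 286]) cube([82, 1262, 17]);
translate([1120, 402, 286]) cube([82, 1262, 17]);
translate([1262, 402, 286]) cube([82, 1262, 17]);
translate([1404, 402, 286]) cube([82, 1262, 17]);
translate([1546, 402, 286]) cube([82, 1262, 17]);
translate([1688, 402, 286]) cube([82, 1262, 17]);
translate([1830, 402, 286]) cube([82, 1262, 17]);
translate([1972, 402, 286]) cube([82, 1262, 17]);
translate([2114, 402, 286]) cube([82, 1262, 17]);


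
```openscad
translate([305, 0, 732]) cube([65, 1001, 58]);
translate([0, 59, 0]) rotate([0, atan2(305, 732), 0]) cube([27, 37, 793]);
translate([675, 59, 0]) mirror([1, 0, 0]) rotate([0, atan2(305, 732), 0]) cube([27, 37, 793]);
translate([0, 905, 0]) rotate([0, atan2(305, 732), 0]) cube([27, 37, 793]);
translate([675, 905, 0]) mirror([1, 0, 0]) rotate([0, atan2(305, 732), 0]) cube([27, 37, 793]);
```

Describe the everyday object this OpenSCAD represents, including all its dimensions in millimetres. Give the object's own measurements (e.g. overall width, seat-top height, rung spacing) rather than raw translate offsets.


A sawhorse. A 65×1001×58 mm beam (x, y, z) sits on two A-frame leg pairs. Each pair is two raked legs of 27×37 mm section (37 mm along y) splaying symmetrically in x. Each leg rises 732 mm vertically over 305 mm of horizontal reach and is 793 mm long along its own axis. Every leg's outer bottom edge rests on the floor and its outer top edge meets a bottom edge of the beam — the left legs (tilting toward +x) meet the beam's −x bottom edge, the right legs (their mirror images, tilting toward −x) meet its +x bottom edge — so the leg tops tuck under the beam, the beam's underside is 732 mm above the floor, and the feet are 675 mm apart outside-to-outside with the beam centred between them. The two leg pairs are set in 59 mm from either end of the beam.


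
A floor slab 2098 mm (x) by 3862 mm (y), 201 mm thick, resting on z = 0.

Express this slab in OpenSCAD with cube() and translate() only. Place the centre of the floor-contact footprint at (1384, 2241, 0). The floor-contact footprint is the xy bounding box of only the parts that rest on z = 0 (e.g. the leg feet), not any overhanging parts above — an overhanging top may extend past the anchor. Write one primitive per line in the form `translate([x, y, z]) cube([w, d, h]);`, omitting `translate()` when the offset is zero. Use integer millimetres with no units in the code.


translate([335, 310, 0]) cube([2098, 3862, 201]);


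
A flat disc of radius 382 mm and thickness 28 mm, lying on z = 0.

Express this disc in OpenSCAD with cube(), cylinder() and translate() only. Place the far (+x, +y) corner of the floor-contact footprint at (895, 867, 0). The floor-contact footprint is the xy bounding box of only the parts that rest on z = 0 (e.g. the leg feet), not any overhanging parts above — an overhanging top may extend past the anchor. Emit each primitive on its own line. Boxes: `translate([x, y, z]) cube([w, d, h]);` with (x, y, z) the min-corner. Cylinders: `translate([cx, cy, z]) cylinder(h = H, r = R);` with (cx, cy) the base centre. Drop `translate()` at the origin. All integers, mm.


translate([513, 485, 0]) cylinder(h = 28, r = 382);


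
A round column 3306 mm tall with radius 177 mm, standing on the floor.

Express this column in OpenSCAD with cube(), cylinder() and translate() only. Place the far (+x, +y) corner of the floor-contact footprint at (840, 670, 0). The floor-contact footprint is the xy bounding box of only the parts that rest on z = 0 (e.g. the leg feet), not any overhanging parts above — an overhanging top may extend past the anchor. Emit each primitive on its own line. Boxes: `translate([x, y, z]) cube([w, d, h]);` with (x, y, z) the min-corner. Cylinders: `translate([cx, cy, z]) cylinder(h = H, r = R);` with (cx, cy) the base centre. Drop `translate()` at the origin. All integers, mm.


translate([663, 493, 0]) cylinder(h = 3306, r = 177);


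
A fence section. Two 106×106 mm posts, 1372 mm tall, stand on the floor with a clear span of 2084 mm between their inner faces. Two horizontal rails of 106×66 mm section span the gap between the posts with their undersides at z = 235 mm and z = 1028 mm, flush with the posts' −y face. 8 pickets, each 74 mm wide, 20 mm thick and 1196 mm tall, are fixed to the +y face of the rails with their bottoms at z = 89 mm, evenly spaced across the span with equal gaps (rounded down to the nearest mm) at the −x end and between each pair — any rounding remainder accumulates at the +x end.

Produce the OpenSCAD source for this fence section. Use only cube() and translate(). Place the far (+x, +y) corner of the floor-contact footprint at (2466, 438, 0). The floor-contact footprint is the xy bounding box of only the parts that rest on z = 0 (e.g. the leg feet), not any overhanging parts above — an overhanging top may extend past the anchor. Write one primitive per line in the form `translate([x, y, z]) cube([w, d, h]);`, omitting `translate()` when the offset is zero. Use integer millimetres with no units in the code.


translate([170, 332, 0]) cube([106, 106, 1372]);
translate([2360, 332, 0]) cube([106, 106, 1372]);
translate([276, 332, 235]) cube([2084, 106, 66]);
translate([276, 332, 1028]) cube([2084, 106, 66]);
translate([441, 438, 89]) cube([74, 20, 1196]);
translate([680, 438, 89]) cube([74, 20, 1196]);
translate([919, 438, 89]) cube([74, 20, 1196]);
translate([1158, 438, 89]) cube([74, 20, 1196]);
translate([1397, 438, 89]) cube([74, 20, 1196]);
translate([1636, 438, 89]) cube([74, 20, 1196]);
translate([1875, 438, 89]) cube([74, 20, 1196]);
translate([2114, 438, 89]) cube([74, 20, 1196]);


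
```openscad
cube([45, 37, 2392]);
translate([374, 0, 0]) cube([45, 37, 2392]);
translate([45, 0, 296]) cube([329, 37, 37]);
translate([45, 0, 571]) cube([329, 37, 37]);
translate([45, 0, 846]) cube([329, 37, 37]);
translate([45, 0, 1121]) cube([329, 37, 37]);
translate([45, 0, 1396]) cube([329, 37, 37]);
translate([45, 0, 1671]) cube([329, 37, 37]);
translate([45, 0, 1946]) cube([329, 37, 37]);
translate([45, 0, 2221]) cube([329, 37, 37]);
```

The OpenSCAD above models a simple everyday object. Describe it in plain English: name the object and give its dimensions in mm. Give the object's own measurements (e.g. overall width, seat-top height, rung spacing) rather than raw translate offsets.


A straight ladder. Two 45×37 mm vertical rails, 2392 mm tall, stand 419 mm apart (outside-to-outside) with their front faces coplanar on the −y side. 8 rungs, each 37 mm deep and 37 mm tall, span between the inner faces of the rails, front faces flush with the rails. The lowest rung's underside is at z = 296 mm and rungs are spaced 275 mm apart (underside to underside).


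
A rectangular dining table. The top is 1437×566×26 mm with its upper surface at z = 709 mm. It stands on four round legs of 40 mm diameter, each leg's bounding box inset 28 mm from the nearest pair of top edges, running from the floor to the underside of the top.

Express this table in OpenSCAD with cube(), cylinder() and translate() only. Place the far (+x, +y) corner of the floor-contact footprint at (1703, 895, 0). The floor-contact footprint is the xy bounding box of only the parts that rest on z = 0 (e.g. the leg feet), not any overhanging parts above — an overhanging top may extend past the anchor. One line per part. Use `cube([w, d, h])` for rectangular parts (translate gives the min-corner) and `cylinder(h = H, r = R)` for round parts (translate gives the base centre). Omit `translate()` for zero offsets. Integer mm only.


// leg_h = 709 - 26 = 683
translate([294, 357, 683]) cube([1437, 566, 26]);
translate([342, 405, 0]) cylinder(h = 683, r = 20);
translate([1683, 405, 0]) cylinder(h = 683, r = 20);
translate([342, 875, 0]) cylinder(h = 683, r = 20);
translate([1683, 875, 0]) cylinder(h = 683, r = 20);


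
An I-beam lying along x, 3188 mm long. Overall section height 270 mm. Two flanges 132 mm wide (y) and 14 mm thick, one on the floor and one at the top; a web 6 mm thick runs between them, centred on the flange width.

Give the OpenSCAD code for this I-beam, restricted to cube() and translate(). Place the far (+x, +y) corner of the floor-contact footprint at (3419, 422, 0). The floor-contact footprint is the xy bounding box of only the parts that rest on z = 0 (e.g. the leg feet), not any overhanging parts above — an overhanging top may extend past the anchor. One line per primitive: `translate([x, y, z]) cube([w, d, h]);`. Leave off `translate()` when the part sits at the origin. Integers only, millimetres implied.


translate([231, 290, 0]) cube([3188, 132, 14]);
translate([231, 353, 14]) cube([3188, 6, 242]);
translate([231, 290, 256]) cube([3188, 132, 14]);


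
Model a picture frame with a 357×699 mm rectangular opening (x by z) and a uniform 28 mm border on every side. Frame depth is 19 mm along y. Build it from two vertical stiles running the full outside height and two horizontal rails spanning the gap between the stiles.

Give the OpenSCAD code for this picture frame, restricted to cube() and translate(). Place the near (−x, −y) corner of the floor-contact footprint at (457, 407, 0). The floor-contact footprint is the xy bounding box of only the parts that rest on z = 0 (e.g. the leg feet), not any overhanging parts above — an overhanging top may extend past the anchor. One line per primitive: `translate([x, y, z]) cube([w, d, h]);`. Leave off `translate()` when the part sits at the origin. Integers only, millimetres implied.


translate([457, 407, 0]) cube([28, 19, 755]);
translate([842, 407, 0]) cube([28, 19, 755]);
translate([485, 407, 0]) cube([357, 19, 28]);
translate([485, 407, 727]) cube([357, 19, 28]);


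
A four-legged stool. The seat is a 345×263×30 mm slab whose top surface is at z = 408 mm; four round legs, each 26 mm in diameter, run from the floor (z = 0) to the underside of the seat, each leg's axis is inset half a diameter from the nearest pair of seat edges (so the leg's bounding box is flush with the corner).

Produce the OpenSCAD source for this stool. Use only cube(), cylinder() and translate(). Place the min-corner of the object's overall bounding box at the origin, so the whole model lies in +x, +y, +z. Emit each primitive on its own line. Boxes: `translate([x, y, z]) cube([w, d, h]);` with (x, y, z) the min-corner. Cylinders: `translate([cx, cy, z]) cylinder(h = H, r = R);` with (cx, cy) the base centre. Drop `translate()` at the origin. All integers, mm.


// leg_h = 408 - 30 = 378
translate([0, 0, 378]) cube([345, 263, 30]);
translate([13, 13, 0]) cylinder(h = 378, r = 13);
translate([332, 13, 0]) cylinder(h = 378, r = 13);
translate([13, 250, 0]) cylinder(h = 378, r = 13);
translate([332, 250, 0]) cylinder(h = 378, r = 13);


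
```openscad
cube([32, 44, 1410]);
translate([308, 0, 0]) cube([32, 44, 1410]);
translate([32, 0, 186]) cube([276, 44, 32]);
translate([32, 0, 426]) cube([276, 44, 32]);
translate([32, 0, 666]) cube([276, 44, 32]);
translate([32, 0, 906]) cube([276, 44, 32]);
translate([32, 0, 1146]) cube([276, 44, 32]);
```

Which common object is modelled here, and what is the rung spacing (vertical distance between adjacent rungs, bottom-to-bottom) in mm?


A ladder. The rung spacing is 240 mm.

Two tall 32×44 posts with 5 short bars between them — a ladder. Adjacent rungs sit at z = 186 and z = 426, so the spacing is 426 − 186 = 240 mm.


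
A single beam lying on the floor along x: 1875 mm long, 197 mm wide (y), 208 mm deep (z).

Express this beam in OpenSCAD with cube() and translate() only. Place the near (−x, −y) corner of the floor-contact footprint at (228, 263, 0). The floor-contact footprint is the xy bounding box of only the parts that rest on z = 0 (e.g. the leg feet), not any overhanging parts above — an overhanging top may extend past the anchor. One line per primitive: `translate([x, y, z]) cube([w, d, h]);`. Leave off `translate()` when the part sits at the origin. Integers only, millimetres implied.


translate([228, 263, 0]) cube([1875, 197, 208]);


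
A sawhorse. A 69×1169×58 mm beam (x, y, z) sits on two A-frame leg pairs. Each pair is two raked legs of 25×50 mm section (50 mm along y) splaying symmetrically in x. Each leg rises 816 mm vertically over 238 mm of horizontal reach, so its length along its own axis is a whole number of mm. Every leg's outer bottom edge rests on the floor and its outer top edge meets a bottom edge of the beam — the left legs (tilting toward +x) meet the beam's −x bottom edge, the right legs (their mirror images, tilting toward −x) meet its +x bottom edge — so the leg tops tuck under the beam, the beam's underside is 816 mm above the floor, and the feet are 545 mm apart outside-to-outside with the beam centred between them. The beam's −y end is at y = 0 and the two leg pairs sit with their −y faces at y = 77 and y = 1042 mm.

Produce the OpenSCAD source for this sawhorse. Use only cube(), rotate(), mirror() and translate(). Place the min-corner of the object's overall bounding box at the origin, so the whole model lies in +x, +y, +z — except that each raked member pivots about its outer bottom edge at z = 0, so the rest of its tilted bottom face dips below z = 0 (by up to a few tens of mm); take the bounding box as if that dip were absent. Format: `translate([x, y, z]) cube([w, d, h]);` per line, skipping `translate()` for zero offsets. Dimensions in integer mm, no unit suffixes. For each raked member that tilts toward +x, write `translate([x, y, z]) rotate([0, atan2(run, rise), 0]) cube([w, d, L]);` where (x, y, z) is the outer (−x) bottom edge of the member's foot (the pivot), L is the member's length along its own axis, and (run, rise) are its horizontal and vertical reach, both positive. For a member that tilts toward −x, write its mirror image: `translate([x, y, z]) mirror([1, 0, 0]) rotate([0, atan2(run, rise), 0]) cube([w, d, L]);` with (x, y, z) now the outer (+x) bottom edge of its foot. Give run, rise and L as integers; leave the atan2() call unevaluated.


translate([238, 0, 816]) cube([69, 1169, 58]);
translate([0, 77, 0]) rotate([0, atan2(238, 816), 0]) cube([25, 50, 850]);
translate([545, 77, 0]) mirror([1, 0, 0]) rotate([0, atan2(238, 816), 0]) cube([25, 50, 850]);
translate([0, 1042, 0]) rotate([0, atan2(238, 816), 0]) cube([25, 50, 850]);
translate([545, 1042, 0]) mirror([1, 0, 0]) rotate([0, atan2(238, 816), 0]) cube([25, 50, 850]);
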